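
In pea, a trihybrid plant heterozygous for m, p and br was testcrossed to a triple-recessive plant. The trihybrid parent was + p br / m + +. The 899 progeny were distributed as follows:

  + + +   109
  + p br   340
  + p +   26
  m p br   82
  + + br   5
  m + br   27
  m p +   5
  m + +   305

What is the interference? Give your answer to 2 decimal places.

The two rarest classes, + + br and m p +, are the double crossovers. Comparing them with the parentals, only the p allele has switched, so p is the middle locus and the order is br – p – m.
br–p: (53 + 10)/899 = 0.0701; p–m: (191 + 10)/899 = 0.2236.
Expected DCO frequency = 0.0701 × 0.2236 ≈ 0.01567; observed = 10/899 ≈ 0.01112.
Coefficient of coincidence = 0.01112/0.01567 ≈ 0.71; interference = 1 − 0.71 = 0.29.

0.29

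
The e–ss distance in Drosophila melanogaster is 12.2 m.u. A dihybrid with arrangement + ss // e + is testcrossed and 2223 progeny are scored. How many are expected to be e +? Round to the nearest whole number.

A map distance of 12.2 m.u. corresponds to a recombination frequency of 0.122.
The F1 is + ss / e +, so e + is a parental gamete class with expected frequency (1 − r)/2 = 0.878/2 = 0.4390.
Expected number = 0.4390 × 2223 = 975.90 ≈ 976.

976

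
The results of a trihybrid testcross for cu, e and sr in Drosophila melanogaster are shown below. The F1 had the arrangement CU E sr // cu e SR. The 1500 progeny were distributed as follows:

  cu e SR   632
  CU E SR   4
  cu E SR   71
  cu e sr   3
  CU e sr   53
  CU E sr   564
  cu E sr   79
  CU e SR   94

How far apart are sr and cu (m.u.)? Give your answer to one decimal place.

12.0 m.u.

The two rarest classes, CU E SR and cu e sr, are the double crossovers. Comparing them with the parentals, only the sr allele has switched, so sr is the middle locus and the order is e – sr – cu.
Crossovers in the sr–cu interval produce the single-crossover classes cu E sr and CU e SR (79 + 94 = 173) plus the double crossovers (7).
RF(sr–cu) = (173 + 7) / 1500 = 180/1500 = 0.1200 → 12.0 m.u.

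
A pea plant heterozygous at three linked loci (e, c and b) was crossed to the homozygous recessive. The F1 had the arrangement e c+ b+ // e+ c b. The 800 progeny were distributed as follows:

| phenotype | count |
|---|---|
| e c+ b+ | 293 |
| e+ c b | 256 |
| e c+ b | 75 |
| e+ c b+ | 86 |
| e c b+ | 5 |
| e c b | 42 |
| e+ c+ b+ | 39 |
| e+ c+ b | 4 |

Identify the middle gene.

c

The two rarest classes, e c b+ and e+ c+ b, are the double crossovers. Comparing them with the parentals, only the c allele has switched, so c is the middle locus and the order is e – c – b.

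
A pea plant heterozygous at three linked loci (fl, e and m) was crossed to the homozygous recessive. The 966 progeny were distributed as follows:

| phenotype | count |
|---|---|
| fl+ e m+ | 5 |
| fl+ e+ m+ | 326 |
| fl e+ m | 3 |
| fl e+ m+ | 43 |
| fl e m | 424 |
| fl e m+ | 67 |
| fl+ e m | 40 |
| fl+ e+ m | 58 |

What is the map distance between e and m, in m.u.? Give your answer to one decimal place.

The two most frequent reciprocal classes, fl e m and fl+ e+ m+, are the parental types, so the F1 was fl e m / fl+ e+ m+.
The two rarest classes, fl e+ m and fl+ e m+, are the double crossovers. Comparing them with the parentals, only the e allele has switched, so e is the middle locus and the order is fl – e – m.
Crossovers in the e–m interval produce the single-crossover classes fl e m+ and fl+ e+ m (67 + 58 = 125) plus the double crossovers (8).
RF(e–m) = (125 + 8) / 966 = 133/966 = 0.1377 → 13.8 m.u.

13.8 m.u.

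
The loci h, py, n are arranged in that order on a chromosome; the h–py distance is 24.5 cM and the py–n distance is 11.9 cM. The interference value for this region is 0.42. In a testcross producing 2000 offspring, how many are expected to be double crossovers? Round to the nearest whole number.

34

Map distances give recombination frequencies of 0.245 and 0.119 for the two intervals.
With interference 0.42 (so coincidence = 0.58), expected double-crossover frequency = 0.245 × 0.119 × 0.58 = 0.01691.
Expected number = 0.01691 × 2000 = 33.82 ≈ 34.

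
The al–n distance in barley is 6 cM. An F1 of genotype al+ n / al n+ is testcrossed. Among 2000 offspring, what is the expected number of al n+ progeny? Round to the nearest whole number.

A map distance of 6 cM corresponds to a recombination frequency of 0.060.
The F1 is al+ n / al n+, so al n+ is a parental gamete class with expected frequency (1 − r)/2 = 0.940/2 = 0.4700.
Expected number = 0.4700 × 2000 = 940.00 ≈ 940.

940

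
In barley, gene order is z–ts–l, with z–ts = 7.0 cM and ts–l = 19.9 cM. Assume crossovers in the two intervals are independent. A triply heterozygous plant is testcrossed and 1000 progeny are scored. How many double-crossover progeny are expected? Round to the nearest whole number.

Map distances give recombination frequencies of 0.070 and 0.199 for the two intervals.
With no interference, expected double-crossover frequency = 0.070 × 0.199 = 0.01393.
Expected number = 0.01393 × 1000 = 13.93 ≈ 14.

14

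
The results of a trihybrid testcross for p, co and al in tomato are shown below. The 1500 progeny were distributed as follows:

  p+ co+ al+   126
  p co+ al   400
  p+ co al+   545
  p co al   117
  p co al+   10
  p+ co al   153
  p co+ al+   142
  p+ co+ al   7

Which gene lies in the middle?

The two most frequent reciprocal classes, p co+ al and p+ co al+, are the parental types, so the F1 was p co+ al / p+ co al+.
The two rarest classes, p+ co+ al and p co al+, are the double crossovers. Comparing them with the parentals, only the p allele has switched, so p is the middle locus and the order is al – p – co.

p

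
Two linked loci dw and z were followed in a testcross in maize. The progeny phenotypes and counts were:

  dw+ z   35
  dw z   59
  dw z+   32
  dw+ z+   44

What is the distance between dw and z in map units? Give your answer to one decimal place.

The two most frequent classes, dw+ z+ (44) and dw z (59), are the parental types, so the F1 was dw+ z+ / dw z.
The recombinant classes are dw+ z and dw z+: 35 + 32 = 67.
Recombination frequency = 67/170 = 0.3941 ≈ 39.4%, i.e. 39.4 map units.

39.4 map units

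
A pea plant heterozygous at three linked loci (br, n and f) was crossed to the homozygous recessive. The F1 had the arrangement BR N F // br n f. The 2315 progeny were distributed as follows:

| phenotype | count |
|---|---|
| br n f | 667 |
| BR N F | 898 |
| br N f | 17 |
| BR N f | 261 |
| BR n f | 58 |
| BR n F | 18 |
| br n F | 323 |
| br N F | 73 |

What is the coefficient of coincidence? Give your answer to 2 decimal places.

The two rarest classes, BR n F and br N f, are the double crossovers. Comparing them with the parentals, only the n allele has switched, so n is the middle locus and the order is br – n – f.
br–n: (131 + 35)/2315 = 0.0717; n–f: (584 + 35)/2315 = 0.2674.
Expected DCO frequency = 0.0717 × 0.2674 ≈ 0.01917; observed = 35/2315 ≈ 0.01512.
Coefficient of coincidence = 0.01512/0.01917 ≈ 0.79.

0.79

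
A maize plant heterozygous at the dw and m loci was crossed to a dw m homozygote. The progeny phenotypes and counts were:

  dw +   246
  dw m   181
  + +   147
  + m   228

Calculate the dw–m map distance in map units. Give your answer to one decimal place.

The two most frequent classes, + m (228) and dw + (246), are the parental types, so the F1 was + m / dw +.
The recombinant classes are + + and dw m: 147 + 181 = 328.
Recombination frequency = 328/802 = 0.4090 ≈ 40.9%, i.e. 40.9 map units.

40.9 map units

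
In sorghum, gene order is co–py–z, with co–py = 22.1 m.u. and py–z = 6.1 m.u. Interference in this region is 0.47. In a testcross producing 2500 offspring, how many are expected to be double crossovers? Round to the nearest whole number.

18

Map distances give recombination frequencies of 0.221 and 0.061 for the two intervals.
With interference 0.47 (so coincidence = 0.53), expected double-crossover frequency = 0.221 × 0.061 × 0.53 = 0.00714.
Expected number = 0.00714 × 2500 = 17.86 ≈ 18.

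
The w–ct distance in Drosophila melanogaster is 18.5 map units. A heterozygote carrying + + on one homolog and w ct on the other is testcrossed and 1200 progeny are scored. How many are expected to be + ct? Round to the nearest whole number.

111

A map distance of 18.5 map units corresponds to a recombination frequency of 0.185.
The F1 is + + / w ct, so + ct is a recombinant gamete class with expected frequency r/2 = 0.185/2 = 0.0925.
Expected number = 0.0925 × 1200 = 111.00 ≈ 111.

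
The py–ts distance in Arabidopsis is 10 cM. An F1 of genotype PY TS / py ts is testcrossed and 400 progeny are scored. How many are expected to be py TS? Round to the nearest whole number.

A map distance of 10 cM corresponds to a recombination frequency of 0.100.
The F1 is PY TS / py ts, so py TS is a recombinant gamete class with expected frequency r/2 = 0.100/2 = 0.0500.
Expected number = 0.0500 × 400 = 20.00 ≈ 20.

20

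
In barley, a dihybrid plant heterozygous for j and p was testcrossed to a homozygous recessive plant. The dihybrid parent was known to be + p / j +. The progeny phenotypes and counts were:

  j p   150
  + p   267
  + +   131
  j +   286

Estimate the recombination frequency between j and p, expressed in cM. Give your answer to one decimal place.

The recombinant classes are + + and j p: 131 + 150 = 281.
Recombination frequency = 281/834 = 0.3369 ≈ 33.7%, i.e. 33.7 cM.

33.7 cM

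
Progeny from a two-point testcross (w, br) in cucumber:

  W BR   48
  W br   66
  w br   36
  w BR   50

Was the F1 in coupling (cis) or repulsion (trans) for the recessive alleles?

The two most frequent classes are W br (66) and w BR (50); these are the parental (non-recombinant) types.
So the F1 carried W br on one chromosome and w BR on the other — the recessive alleles are on opposite chromosomes (trans / repulsion).

trans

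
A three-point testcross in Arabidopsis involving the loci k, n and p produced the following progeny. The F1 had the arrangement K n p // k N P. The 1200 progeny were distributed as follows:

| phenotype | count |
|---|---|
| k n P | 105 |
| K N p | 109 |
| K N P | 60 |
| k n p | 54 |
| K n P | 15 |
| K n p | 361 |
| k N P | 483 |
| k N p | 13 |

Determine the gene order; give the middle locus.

The two rarest classes, K n P and k N p, are the double crossovers. Comparing them with the parentals, only the p allele has switched, so p is the middle locus and the order is n – p – k.

p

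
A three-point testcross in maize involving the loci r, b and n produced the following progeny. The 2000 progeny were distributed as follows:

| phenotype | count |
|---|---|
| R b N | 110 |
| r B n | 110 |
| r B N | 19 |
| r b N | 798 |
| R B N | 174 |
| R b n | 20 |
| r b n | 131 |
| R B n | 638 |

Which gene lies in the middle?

The two most frequent reciprocal classes, R B n and r b N, are the parental types, so the F1 was R B n / r b N.
The two rarest classes, R b n and r B N, are the double crossovers. Comparing them with the parentals, only the b allele has switched, so b is the middle locus and the order is n – b – r.

b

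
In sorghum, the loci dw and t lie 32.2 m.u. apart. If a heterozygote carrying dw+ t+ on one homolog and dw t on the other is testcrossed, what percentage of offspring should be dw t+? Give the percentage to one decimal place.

16.1%

A map distance of 32.2 m.u. corresponds to a recombination frequency of 0.322.
The F1 is dw+ t+ / dw t, so dw t+ is a recombinant gamete class with expected frequency r/2 = 0.322/2 = 0.1610.
That is 0.1610 = 16.1% of the progeny.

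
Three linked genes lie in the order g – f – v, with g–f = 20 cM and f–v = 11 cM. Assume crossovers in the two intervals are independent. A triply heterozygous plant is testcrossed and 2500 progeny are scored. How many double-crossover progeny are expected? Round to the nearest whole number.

Map distances give recombination frequencies of 0.200 and 0.110 for the two intervals.
With no interference, expected double-crossover frequency = 0.200 × 0.110 = 0.02200.
Expected number = 0.02200 × 2500 = 55.00 ≈ 55.

55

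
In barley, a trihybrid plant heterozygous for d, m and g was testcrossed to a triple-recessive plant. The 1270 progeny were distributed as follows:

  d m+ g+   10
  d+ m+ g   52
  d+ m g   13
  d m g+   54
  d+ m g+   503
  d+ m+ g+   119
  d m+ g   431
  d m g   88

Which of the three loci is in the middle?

The two most frequent reciprocal classes, d+ m g+ and d m+ g, are the parental types, so the F1 was d+ m g+ / d m+ g.
The two rarest classes, d+ m g and d m+ g+, are the double crossovers. Comparing them with the parentals, only the g allele has switched, so g is the middle locus and the order is d – g – m.

g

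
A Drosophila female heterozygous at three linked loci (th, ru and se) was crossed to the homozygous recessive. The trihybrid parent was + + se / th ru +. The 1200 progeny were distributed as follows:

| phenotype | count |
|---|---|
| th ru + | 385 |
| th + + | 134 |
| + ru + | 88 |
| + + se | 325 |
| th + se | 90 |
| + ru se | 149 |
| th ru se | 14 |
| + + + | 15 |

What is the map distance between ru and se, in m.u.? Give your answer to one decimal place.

The two rarest classes, + + + and th ru se, are the double crossovers. Comparing them with the parentals, only the se allele has switched, so se is the middle locus and the order is th – se – ru.
Crossovers in the se–ru interval produce the single-crossover classes + ru se and th + + (149 + 134 = 283) plus the double crossovers (29).
RF(se–ru) = (283 + 29) / 1200 = 312/1200 = 0.2600 → 26.0 m.u.

26.0 m.u.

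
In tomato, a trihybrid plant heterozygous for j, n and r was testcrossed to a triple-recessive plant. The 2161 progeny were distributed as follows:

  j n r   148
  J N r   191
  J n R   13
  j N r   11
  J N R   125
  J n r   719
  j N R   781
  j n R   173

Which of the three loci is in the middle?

The two most frequent reciprocal classes, j N R and J n r, are the parental types, so the F1 was j N R / J n r.
The two rarest classes, j N r and J n R, are the double crossovers. Comparing them with the parentals, only the r allele has switched, so r is the middle locus and the order is j – r – n.

r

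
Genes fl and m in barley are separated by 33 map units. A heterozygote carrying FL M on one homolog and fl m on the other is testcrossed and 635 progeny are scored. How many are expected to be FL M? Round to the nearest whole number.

A map distance of 33 map units corresponds to a recombination frequency of 0.330.
The F1 is FL M / fl m, so FL M is a parental gamete class with expected frequency (1 − r)/2 = 0.670/2 = 0.3350.
Expected number = 0.3350 × 635 = 212.72 ≈ 213.

213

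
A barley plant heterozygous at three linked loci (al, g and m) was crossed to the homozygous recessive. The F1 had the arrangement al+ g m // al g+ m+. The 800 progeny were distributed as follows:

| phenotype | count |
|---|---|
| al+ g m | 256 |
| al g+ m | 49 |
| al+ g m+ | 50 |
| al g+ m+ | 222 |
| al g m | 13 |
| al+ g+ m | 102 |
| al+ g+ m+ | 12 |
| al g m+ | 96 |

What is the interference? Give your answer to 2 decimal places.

0.28

The two rarest classes, al g m and al+ g+ m+, are the double crossovers. Comparing them with the parentals, only the al allele has switched, so al is the middle locus and the order is m – al – g.
m–al: (99 + 25)/800 = 0.1550; al–g: (198 + 25)/800 = 0.2787.
Expected DCO frequency = 0.1550 × 0.2787 ≈ 0.04320; observed = 25/800 ≈ 0.03125.
Coefficient of coincidence = 0.03125/0.04320 ≈ 0.72; interference = 1 − 0.72 = 0.28.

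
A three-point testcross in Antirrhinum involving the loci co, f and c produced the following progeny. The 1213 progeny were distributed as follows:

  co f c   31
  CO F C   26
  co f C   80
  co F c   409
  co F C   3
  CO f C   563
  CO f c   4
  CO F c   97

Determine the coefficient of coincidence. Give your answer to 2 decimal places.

The two most frequent reciprocal classes, co F c and CO f C, are the parental types, so the F1 was co F c / CO f C.
The two rarest classes, co F C and CO f c, are the double crossovers. Comparing them with the parentals, only the c allele has switched, so c is the middle locus and the order is f – c – co.
f–c: (57 + 7)/1213 = 0.0528; c–co: (177 + 7)/1213 = 0.1517.
Expected DCO frequency = 0.0528 × 0.1517 ≈ 0.00801; observed = 7/1213 ≈ 0.00577.
Coefficient of coincidence = 0.00577/0.00801 ≈ 0.72.

0.72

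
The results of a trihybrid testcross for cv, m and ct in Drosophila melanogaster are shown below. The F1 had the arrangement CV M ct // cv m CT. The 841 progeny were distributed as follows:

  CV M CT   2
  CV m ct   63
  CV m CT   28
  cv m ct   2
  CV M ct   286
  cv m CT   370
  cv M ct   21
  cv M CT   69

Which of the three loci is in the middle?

The two rarest classes, CV M CT and cv m ct, are the double crossovers. Comparing them with the parentals, only the ct allele has switched, so ct is the middle locus and the order is cv – ct – m.

ct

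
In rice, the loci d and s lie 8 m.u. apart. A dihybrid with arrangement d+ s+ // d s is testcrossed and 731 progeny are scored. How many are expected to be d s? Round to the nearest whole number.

A map distance of 8 m.u. corresponds to a recombination frequency of 0.080.
The F1 is d+ s+ / d s, so d s is a parental gamete class with expected frequency (1 − r)/2 = 0.920/2 = 0.4600.
Expected number = 0.4600 × 731 = 336.26 ≈ 336.

336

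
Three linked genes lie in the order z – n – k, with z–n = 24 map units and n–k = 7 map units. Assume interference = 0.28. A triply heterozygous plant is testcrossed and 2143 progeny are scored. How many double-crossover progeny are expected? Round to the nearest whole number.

Map distances give recombination frequencies of 0.240 and 0.070 for the two intervals.
With interference 0.28 (so coincidence = 0.72), expected double-crossover frequency = 0.240 × 0.070 × 0.72 = 0.01210.
Expected number = 0.01210 × 2143 = 25.92 ≈ 26.

26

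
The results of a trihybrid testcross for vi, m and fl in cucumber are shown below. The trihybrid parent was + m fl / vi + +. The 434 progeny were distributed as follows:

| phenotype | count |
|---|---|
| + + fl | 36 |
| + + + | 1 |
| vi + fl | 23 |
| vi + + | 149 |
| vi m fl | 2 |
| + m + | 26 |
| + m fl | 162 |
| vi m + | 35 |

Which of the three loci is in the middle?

vi

The two rarest classes, vi m fl and + + +, are the double crossovers. Comparing them with the parentals, only the vi allele has switched, so vi is the middle locus and the order is m – vi – fl.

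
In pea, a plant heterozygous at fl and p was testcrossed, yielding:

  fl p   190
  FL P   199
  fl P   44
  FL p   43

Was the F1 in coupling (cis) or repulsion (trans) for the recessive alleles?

cis

The two most frequent classes are FL P (199) and fl p (190); these are the parental (non-recombinant) types.
So the F1 carried FL P on one chromosome and fl p on the other — the recessive alleles are on the same chromosome (cis / coupling).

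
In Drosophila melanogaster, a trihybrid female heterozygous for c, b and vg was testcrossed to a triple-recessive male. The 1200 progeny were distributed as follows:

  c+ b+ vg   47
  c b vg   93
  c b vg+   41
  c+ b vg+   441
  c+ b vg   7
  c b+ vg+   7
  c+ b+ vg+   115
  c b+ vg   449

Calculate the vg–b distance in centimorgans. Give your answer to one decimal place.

18.5 centimorgans

The two most frequent reciprocal classes, c b+ vg and c+ b vg+, are the parental types, so the F1 was c b+ vg / c+ b vg+.
The two rarest classes, c b+ vg+ and c+ b vg, are the double crossovers. Comparing them with the parentals, only the vg allele has switched, so vg is the middle locus and the order is c – vg – b.
Crossovers in the vg–b interval produce the single-crossover classes c b vg and c+ b+ vg+ (93 + 115 = 208) plus the double crossovers (14).
RF(vg–b) = (208 + 14) / 1200 = 222/1200 = 0.1850 → 18.5 centimorgans.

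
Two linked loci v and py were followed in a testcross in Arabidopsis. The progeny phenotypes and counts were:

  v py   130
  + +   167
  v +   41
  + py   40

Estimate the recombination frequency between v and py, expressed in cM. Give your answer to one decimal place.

The two most frequent classes, + + (167) and v py (130), are the parental types, so the F1 was + + / v py.
The recombinant classes are + py and v +: 40 + 41 = 81.
Recombination frequency = 81/378 = 0.2143 ≈ 21.4%, i.e. 21.4 cM.

21.4 cM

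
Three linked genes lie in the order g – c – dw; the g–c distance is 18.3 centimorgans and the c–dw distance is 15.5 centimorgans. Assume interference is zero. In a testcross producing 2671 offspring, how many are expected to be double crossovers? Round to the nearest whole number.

Map distances give recombination frequencies of 0.183 and 0.155 for the two intervals.
With no interference, expected double-crossover frequency = 0.183 × 0.155 = 0.02836.
Expected number = 0.02836 × 2671 = 75.76 ≈ 76.

76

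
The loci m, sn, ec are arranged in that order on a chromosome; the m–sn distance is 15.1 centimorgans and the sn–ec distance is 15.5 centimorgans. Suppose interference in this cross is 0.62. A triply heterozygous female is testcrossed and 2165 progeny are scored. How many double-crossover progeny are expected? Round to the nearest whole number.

19

Map distances give recombination frequencies of 0.151 and 0.155 for the two intervals.
With interference 0.62 (so coincidence = 0.38), expected double-crossover frequency = 0.151 × 0.155 × 0.38 = 0.00889.
Expected number = 0.00889 × 2165 = 19.26 ≈ 19.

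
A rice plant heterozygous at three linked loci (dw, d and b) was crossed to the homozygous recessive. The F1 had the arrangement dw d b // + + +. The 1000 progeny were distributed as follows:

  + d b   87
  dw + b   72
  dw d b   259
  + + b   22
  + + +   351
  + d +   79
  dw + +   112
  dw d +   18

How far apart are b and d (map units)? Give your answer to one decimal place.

19.1 map units

The two rarest classes, dw d + and + + b, are the double crossovers. Comparing them with the parentals, only the b allele has switched, so b is the middle locus and the order is d – b – dw.
Crossovers in the d–b interval produce the single-crossover classes dw + b and + d + (72 + 79 = 151) plus the double crossovers (40).
RF(d–b) = (151 + 40) / 1000 = 191/1000 = 0.1910 → 19.1 map units.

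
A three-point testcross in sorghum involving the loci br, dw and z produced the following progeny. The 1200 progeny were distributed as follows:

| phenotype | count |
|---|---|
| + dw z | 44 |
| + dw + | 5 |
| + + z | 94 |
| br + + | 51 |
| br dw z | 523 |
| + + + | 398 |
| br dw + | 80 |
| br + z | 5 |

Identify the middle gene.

The two most frequent reciprocal classes, + + + and br dw z, are the parental types, so the F1 was + + + / br dw z.
The two rarest classes, + dw + and br + z, are the double crossovers. Comparing them with the parentals, only the dw allele has switched, so dw is the middle locus and the order is br – dw – z.

dw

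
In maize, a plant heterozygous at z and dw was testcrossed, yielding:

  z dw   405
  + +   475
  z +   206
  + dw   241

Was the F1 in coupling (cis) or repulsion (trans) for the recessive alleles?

cis

The two most frequent classes are + + (475) and z dw (405); these are the parental (non-recombinant) types.
So the F1 carried + + on one chromosome and z dw on the other — the recessive alleles are on the same chromosome (cis / coupling).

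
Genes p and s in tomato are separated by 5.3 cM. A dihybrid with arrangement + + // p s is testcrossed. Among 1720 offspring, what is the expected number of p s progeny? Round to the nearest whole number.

814

A map distance of 5.3 cM corresponds to a recombination frequency of 0.053.
The F1 is + + / p s, so p s is a parental gamete class with expected frequency (1 − r)/2 = 0.947/2 = 0.4735.
Expected number = 0.4735 × 1720 = 814.42 ≈ 814.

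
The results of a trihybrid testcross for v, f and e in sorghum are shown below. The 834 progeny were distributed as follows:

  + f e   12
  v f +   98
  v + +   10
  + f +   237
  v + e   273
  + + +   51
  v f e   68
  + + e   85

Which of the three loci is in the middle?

e

The two most frequent reciprocal classes, + f + and v + e, are the parental types, so the F1 was + f + / v + e.
The two rarest classes, + f e and v + +, are the double crossovers. Comparing them with the parentals, only the e allele has switched, so e is the middle locus and the order is f – e – v.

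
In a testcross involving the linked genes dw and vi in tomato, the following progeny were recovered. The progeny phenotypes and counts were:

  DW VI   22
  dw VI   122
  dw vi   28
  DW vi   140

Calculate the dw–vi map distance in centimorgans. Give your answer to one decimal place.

16.0 centimorgans

The two most frequent classes, DW vi (140) and dw VI (122), are the parental types, so the F1 was DW vi / dw VI.
The recombinant classes are DW VI and dw vi: 22 + 28 = 50.
Recombination frequency = 50/312 = 0.1603 ≈ 16.0%, i.e. 16.0 centimorgans.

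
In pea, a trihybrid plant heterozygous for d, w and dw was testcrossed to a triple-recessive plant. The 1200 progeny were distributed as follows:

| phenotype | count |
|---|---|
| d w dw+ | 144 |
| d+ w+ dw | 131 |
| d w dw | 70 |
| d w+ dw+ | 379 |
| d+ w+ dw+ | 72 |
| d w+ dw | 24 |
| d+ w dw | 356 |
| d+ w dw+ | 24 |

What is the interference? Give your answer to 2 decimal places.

0.06

The two most frequent reciprocal classes, d w+ dw+ and d+ w dw, are the parental types, so the F1 was d w+ dw+ / d+ w dw.
The two rarest classes, d w+ dw and d+ w dw+, are the double crossovers. Comparing them with the parentals, only the dw allele has switched, so dw is the middle locus and the order is d – dw – w.
d–dw: (142 + 48)/1200 = 0.1583; dw–w: (275 + 48)/1200 = 0.2692.
Expected DCO frequency = 0.1583 × 0.2692 ≈ 0.04261; observed = 48/1200 ≈ 0.04000.
Coefficient of coincidence = 0.04000/0.04261 ≈ 0.94; interference = 1 − 0.94 = 0.06.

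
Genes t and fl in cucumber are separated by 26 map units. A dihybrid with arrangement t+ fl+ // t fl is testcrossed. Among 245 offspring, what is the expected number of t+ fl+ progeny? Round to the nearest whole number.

A map distance of 26 map units corresponds to a recombination frequency of 0.260.
The F1 is t+ fl+ / t fl, so t+ fl+ is a parental gamete class with expected frequency (1 − r)/2 = 0.740/2 = 0.3700.
Expected number = 0.3700 × 245 = 90.65 ≈ 91.

91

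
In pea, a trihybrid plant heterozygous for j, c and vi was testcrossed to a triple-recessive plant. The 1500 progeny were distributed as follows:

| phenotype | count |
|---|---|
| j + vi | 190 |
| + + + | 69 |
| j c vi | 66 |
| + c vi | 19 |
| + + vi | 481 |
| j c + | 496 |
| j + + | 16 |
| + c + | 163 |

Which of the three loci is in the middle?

The two most frequent reciprocal classes, + + vi and j c +, are the parental types, so the F1 was + + vi / j c +.
The two rarest classes, + c vi and j + +, are the double crossovers. Comparing them with the parentals, only the c allele has switched, so c is the middle locus and the order is vi – c – j.

c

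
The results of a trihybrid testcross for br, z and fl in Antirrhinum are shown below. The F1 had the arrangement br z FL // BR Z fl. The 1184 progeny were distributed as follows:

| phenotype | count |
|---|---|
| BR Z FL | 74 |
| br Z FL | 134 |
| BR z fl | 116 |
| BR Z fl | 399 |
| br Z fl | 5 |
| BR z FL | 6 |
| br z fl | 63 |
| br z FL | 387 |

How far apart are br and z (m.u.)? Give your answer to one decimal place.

22.0 m.u.

The two rarest classes, BR z FL and br Z fl, are the double crossovers. Comparing them with the parentals, only the br allele has switched, so br is the middle locus and the order is z – br – fl.
Crossovers in the z–br interval produce the single-crossover classes br Z FL and BR z fl (134 + 116 = 250) plus the double crossovers (11).
RF(z–br) = (250 + 11) / 1184 = 261/1184 = 0.2204 → 22.0 m.u.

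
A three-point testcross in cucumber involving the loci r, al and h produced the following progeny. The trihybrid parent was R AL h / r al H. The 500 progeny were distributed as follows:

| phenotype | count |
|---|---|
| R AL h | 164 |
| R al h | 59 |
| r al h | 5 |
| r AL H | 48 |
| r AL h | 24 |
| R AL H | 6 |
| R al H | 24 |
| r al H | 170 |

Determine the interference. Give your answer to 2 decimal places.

0.21

The two rarest classes, R AL H and r al h, are the double crossovers. Comparing them with the parentals, only the h allele has switched, so h is the middle locus and the order is r – h – al.
r–h: (48 + 11)/500 = 0.1180; h–al: (107 + 11)/500 = 0.2360.
Expected DCO frequency = 0.1180 × 0.2360 ≈ 0.02785; observed = 11/500 ≈ 0.02200.
Coefficient of coincidence = 0.02200/0.02785 ≈ 0.79; interference = 1 − 0.79 = 0.21.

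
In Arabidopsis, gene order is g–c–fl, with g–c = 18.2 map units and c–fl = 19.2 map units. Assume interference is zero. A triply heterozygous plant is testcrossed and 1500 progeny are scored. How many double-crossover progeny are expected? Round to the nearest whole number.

Map distances give recombination frequencies of 0.182 and 0.192 for the two intervals.
With no interference, expected double-crossover frequency = 0.182 × 0.192 = 0.03494.
Expected number = 0.03494 × 1500 = 52.42 ≈ 52.

52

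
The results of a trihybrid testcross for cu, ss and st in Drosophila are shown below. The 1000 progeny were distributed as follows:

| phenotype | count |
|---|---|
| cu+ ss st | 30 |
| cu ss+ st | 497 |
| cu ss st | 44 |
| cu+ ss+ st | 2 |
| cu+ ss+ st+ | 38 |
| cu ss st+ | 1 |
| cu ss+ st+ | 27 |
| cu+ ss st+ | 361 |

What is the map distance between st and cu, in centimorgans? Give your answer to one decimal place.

The two most frequent reciprocal classes, cu ss+ st and cu+ ss st+, are the parental types, so the F1 was cu ss+ st / cu+ ss st+.
The two rarest classes, cu+ ss+ st and cu ss st+, are the double crossovers. Comparing them with the parentals, only the cu allele has switched, so cu is the middle locus and the order is ss – cu – st.
Crossovers in the cu–st interval produce the single-crossover classes cu ss+ st+ and cu+ ss st (27 + 30 = 57) plus the double crossovers (3).
RF(cu–st) = (57 + 3) / 1000 = 60/1000 = 0.0600 → 6.0 centimorgans.

6.0 centimorgans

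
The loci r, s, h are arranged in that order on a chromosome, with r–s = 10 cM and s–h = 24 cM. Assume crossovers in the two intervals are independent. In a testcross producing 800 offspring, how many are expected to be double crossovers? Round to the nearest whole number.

19

Map distances give recombination frequencies of 0.100 and 0.240 for the two intervals.
With no interference, expected double-crossover frequency = 0.100 × 0.240 = 0.02400.
Expected number = 0.02400 × 800 = 19.20 ≈ 19.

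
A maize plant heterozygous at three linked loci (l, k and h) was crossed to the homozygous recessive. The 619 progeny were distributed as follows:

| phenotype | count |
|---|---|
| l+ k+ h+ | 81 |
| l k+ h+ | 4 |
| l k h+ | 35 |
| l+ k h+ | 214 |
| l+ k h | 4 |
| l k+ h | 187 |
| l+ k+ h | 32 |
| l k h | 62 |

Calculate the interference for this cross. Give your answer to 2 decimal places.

The two most frequent reciprocal classes, l k+ h and l+ k h+, are the parental types, so the F1 was l k+ h / l+ k h+.
The two rarest classes, l k+ h+ and l+ k h, are the double crossovers. Comparing them with the parentals, only the h allele has switched, so h is the middle locus and the order is l – h – k.
l–h: (67 + 8)/619 = 0.1212; h–k: (143 + 8)/619 = 0.2439.
Expected DCO frequency = 0.1212 × 0.2439 ≈ 0.02956; observed = 8/619 ≈ 0.01292.
Coefficient of coincidence = 0.01292/0.02956 ≈ 0.44; interference = 1 − 0.44 = 0.56.

0.56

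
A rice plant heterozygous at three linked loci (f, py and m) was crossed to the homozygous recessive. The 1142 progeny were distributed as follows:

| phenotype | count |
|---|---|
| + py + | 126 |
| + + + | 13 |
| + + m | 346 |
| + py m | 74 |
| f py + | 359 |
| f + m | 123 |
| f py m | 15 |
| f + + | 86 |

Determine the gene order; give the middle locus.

The two most frequent reciprocal classes, + + m and f py +, are the parental types, so the F1 was + + m / f py +.
The two rarest classes, + + + and f py m, are the double crossovers. Comparing them with the parentals, only the m allele has switched, so m is the middle locus and the order is f – m – py.

m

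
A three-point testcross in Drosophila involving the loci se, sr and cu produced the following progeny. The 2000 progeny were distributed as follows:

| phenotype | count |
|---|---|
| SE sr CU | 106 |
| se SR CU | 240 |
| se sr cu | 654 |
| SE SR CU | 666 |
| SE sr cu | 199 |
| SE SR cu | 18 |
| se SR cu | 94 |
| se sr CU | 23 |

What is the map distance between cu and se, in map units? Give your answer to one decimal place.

24.0 map units

The two most frequent reciprocal classes, se sr cu and SE SR CU, are the parental types, so the F1 was se sr cu / SE SR CU.
The two rarest classes, se sr CU and SE SR cu, are the double crossovers. Comparing them with the parentals, only the cu allele has switched, so cu is the middle locus and the order is se – cu – sr.
Crossovers in the se–cu interval produce the single-crossover classes SE sr cu and se SR CU (199 + 240 = 439) plus the double crossovers (41).
RF(se–cu) = (439 + 41) / 2000 = 480/2000 = 0.2400 → 24.0 map units.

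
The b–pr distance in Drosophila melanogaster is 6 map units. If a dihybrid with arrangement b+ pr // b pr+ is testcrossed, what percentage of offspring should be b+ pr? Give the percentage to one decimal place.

47.0%

A map distance of 6 map units corresponds to a recombination frequency of 0.060.
The F1 is b+ pr / b pr+, so b+ pr is a parental gamete class with expected frequency (1 − r)/2 = 0.940/2 = 0.4700.
That is 0.4700 = 47.0% of the progeny.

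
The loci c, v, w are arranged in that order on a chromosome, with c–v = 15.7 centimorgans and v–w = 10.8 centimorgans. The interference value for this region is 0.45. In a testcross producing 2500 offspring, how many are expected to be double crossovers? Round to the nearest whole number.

Map distances give recombination frequencies of 0.157 and 0.108 for the two intervals.
With interference 0.45 (so coincidence = 0.55), expected double-crossover frequency = 0.157 × 0.108 × 0.55 = 0.00933.
Expected number = 0.00933 × 2500 = 23.31 ≈ 23.

23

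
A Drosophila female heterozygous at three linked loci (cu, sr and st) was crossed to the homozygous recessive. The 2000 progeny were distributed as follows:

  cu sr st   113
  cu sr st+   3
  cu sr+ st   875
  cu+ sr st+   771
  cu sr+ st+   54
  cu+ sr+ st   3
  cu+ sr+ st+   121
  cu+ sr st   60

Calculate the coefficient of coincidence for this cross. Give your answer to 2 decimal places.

The two most frequent reciprocal classes, cu+ sr st+ and cu sr+ st, are the parental types, so the F1 was cu+ sr st+ / cu sr+ st.
The two rarest classes, cu sr st+ and cu+ sr+ st, are the double crossovers. Comparing them with the parentals, only the cu allele has switched, so cu is the middle locus and the order is st – cu – sr.
st–cu: (114 + 6)/2000 = 0.0600; cu–sr: (234 + 6)/2000 = 0.1200.
Expected DCO frequency = 0.0600 × 0.1200 ≈ 0.00720; observed = 6/2000 ≈ 0.00300.
Coefficient of coincidence = 0.00300/0.00720 ≈ 0.42.

0.42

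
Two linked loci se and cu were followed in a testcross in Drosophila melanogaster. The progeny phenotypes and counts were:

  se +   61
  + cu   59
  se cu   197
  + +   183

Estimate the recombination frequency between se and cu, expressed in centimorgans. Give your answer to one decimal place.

The two most frequent classes, + + (183) and se cu (197), are the parental types, so the F1 was + + / se cu.
The recombinant classes are + cu and se +: 59 + 61 = 120.
Recombination frequency = 120/500 = 0.2400 ≈ 24.0%, i.e. 24.0 centimorgans.

24.0 centimorgans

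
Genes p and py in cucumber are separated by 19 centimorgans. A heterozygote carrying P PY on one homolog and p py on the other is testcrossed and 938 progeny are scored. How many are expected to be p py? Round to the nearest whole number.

380

A map distance of 19 centimorgans corresponds to a recombination frequency of 0.190.
The F1 is P PY / p py, so p py is a parental gamete class with expected frequency (1 − r)/2 = 0.810/2 = 0.4050.
Expected number = 0.4050 × 938 = 379.89 ≈ 380.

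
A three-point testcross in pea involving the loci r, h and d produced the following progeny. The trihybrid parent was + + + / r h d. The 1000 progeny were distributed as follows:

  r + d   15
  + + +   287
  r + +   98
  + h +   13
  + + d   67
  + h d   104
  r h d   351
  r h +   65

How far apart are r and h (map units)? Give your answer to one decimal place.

The two rarest classes, + h + and r + d, are the double crossovers. Comparing them with the parentals, only the h allele has switched, so h is the middle locus and the order is r – h – d.
Crossovers in the r–h interval produce the single-crossover classes r + + and + h d (98 + 104 = 202) plus the double crossovers (28).
RF(r–h) = (202 + 28) / 1000 = 230/1000 = 0.2300 → 23.0 map units.

23.0 map units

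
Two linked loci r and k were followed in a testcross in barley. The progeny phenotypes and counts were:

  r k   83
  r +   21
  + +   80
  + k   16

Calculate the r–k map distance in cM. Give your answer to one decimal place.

18.5 cM

The two most frequent classes, + + (80) and r k (83), are the parental types, so the F1 was + + / r k.
The recombinant classes are + k and r +: 16 + 21 = 37.
Recombination frequency = 37/200 = 0.1850 ≈ 18.5%, i.e. 18.5 cM.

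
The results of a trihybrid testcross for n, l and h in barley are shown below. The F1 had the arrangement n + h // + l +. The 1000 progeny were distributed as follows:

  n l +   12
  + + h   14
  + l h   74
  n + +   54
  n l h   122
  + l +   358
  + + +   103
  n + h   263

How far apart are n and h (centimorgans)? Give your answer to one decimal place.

The two rarest classes, + + h and n l +, are the double crossovers. Comparing them with the parentals, only the n allele has switched, so n is the middle locus and the order is h – n – l.
Crossovers in the h–n interval produce the single-crossover classes n + + and + l h (54 + 74 = 128) plus the double crossovers (26).
RF(h–n) = (128 + 26) / 1000 = 154/1000 = 0.1540 → 15.4 centimorgans.

15.4 centimorgans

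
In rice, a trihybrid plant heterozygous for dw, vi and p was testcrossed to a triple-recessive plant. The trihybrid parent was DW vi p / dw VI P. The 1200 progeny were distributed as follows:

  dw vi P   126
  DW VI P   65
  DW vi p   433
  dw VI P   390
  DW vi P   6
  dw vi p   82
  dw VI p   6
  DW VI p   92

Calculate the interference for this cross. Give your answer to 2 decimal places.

The two rarest classes, DW vi P and dw VI p, are the double crossovers. Comparing them with the parentals, only the p allele has switched, so p is the middle locus and the order is dw – p – vi.
dw–p: (147 + 12)/1200 = 0.1325; p–vi: (218 + 12)/1200 = 0.1917.
Expected DCO frequency = 0.1325 × 0.1917 ≈ 0.02540; observed = 12/1200 ≈ 0.01000.
Coefficient of coincidence = 0.01000/0.02540 ≈ 0.39; interference = 1 − 0.39 = 0.61.

0.61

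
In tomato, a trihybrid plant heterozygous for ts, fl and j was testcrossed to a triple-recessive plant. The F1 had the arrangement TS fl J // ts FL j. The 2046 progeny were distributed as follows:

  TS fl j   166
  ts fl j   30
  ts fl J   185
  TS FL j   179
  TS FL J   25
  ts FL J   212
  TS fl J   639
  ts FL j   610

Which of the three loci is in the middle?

fl

The two rarest classes, TS FL J and ts fl j, are the double crossovers. Comparing them with the parentals, only the fl allele has switched, so fl is the middle locus and the order is j – fl – ts.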